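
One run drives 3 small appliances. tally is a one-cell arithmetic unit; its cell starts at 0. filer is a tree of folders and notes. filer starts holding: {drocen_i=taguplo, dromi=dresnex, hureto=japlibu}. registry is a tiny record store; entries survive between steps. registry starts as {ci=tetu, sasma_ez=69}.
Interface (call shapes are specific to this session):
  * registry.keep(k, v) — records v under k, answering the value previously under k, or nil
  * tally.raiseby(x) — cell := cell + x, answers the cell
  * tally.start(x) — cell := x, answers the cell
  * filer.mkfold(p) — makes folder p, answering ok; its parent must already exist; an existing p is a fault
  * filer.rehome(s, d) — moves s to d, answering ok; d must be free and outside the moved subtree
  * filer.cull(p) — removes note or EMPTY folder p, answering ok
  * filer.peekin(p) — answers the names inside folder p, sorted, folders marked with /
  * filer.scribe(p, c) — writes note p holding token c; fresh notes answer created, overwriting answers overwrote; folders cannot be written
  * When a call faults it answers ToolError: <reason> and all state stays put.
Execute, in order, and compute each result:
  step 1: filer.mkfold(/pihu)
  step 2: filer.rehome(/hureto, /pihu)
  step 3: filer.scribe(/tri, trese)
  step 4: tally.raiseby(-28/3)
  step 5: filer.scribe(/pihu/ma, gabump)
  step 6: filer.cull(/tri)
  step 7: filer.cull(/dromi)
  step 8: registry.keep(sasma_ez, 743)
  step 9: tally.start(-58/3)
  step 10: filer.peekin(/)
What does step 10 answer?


Answer: [drocen_i, hureto, pihu/]

Derivation:
% 1. mkfold(p='/pihu') => ok
% 2. rehome(s='/hureto', d='/pihu') => ToolError: exists
% 3. scribe(p='/tri', c='trese') => created
% 4. raiseby(x='-28/3') => -28/3
% 5. scribe(p='/pihu/ma', c='gabump') => created
% 6. cull(p='/tri') => ok
% 7. cull(p='/dromi') => ok
% 8. keep(k='sasma_ez', v='743') => 69
% 9. start(x='-58/3') => -58/3
% 10. peekin(p='/') => [drocen_i, hureto, pihu/]


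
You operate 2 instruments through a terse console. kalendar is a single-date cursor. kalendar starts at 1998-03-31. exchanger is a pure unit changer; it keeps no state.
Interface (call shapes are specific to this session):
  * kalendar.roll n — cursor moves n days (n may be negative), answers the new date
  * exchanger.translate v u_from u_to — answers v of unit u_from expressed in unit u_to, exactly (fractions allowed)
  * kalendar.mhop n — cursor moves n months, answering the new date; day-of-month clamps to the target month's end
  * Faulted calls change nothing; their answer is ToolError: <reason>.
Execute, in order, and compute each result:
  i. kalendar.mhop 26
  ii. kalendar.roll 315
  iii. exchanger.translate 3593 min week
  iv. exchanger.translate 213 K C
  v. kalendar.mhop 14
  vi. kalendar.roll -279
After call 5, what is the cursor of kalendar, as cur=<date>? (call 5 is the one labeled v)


Answer: cur=2002-06-11

Derivation:
Invoking kalendar.mhop on n→26, which returns 2000-05-31.
I run kalendar.roll on n→315: 2001-04-11.
I invoke exchanger.translate on v→3593, u_from→min, u_to→week, — result: 3593/10080.
Invoking exchanger.translate on v→213, u_from→K, u_to→C, yielding -1203/20.
Next I call kalendar.mhop on n→14, and observe 2002-06-11.
I invoke kalendar.roll on n→-279, and observe 2001-09-05.


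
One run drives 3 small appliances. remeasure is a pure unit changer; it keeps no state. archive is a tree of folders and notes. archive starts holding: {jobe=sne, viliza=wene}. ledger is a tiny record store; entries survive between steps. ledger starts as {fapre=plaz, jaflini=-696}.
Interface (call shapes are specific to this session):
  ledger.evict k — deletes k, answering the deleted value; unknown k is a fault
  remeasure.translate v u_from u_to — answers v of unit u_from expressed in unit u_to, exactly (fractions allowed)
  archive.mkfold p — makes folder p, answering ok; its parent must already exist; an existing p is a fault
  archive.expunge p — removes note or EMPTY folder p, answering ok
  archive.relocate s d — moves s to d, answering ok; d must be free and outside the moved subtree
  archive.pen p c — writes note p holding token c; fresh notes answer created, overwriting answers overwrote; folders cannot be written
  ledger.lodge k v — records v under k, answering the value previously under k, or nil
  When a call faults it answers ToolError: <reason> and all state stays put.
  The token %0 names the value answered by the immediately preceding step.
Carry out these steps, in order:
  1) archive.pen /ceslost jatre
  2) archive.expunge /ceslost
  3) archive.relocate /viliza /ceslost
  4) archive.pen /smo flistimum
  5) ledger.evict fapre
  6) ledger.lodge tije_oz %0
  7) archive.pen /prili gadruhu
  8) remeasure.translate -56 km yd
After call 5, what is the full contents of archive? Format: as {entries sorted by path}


I try pen(p: /ceslost, c: jatre), which returns created.
Now I run expunge(p: /ceslost), which returns ok.
Next I call relocate(s: /viliza, d: /ceslost), → ok.
Calling pen(p: /smo, c: flistimum), and get created.
Invoking evict(k: fapre), and see plaz.
Next I call lodge(k: tije_oz, v: %0), — result: nil.
I call pen(p: /prili, c: gadruhu), and observe created.
I call translate(v: -56, u_from: km, u_to: yd): -70000000/1143.

Answer: {ceslost=wene, jobe=sne, smo=flistimum}


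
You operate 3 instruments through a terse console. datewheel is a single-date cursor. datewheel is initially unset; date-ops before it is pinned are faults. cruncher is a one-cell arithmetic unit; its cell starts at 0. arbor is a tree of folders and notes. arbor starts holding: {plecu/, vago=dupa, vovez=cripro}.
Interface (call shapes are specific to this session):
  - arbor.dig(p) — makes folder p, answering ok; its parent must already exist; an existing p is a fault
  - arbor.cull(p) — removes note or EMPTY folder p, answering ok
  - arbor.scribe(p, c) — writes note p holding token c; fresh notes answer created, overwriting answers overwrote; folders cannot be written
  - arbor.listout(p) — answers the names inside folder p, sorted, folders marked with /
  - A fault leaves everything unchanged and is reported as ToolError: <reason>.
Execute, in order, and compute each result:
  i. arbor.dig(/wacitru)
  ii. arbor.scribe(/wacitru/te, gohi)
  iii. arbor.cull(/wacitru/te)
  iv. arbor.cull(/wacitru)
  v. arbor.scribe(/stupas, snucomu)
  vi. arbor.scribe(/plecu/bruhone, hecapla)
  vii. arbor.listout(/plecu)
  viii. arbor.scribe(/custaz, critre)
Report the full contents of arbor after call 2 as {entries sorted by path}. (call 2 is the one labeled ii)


Do: arbor.dig[p='/wacitru']
See: ok
Do: arbor.scribe[p='/wacitru/te'; c='gohi']
See: created
Do: arbor.cull[p='/wacitru/te']
See: ok
Do: arbor.cull[p='/wacitru']
See: ok
Do: arbor.scribe[p='/stupas'; c='snucomu']
See: created
Do: arbor.scribe[p='/plecu/bruhone'; c='hecapla']
See: created
Do: arbor.listout[p='/plecu']
See: [bruhone]
Do: arbor.scribe[p='/custaz'; c='critre']
See: created

Answer: {plecu/, vago=dupa, vovez=cripro, wacitru/, wacitru/te=gohi}


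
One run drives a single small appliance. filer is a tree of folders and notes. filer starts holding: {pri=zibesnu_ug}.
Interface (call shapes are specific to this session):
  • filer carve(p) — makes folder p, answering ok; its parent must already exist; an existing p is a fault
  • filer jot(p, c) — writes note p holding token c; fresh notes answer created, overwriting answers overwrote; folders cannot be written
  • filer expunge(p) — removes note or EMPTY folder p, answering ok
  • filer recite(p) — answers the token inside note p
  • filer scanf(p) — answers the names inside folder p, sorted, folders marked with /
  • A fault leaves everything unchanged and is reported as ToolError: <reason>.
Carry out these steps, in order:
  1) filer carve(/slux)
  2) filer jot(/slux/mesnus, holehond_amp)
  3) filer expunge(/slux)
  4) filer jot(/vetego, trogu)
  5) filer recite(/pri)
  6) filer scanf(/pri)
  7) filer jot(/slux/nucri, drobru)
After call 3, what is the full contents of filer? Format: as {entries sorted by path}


Act: filer carve[/slux]
Obs: ok
Act: filer jot[/slux/mesnus; holehond_amp]
Obs: created
Act: filer expunge[/slux]
Obs: ToolError: not empty
Act: filer jot[/vetego; trogu]
Obs: created
Act: filer recite[/pri]
Obs: zibesnu_ug
Act: filer scanf[/pri]
Obs: ToolError: not a directory
Act: filer jot[/slux/nucri; drobru]
Obs: created

Answer: {pri=zibesnu_ug, slux/, slux/mesnus=holehond_amp}


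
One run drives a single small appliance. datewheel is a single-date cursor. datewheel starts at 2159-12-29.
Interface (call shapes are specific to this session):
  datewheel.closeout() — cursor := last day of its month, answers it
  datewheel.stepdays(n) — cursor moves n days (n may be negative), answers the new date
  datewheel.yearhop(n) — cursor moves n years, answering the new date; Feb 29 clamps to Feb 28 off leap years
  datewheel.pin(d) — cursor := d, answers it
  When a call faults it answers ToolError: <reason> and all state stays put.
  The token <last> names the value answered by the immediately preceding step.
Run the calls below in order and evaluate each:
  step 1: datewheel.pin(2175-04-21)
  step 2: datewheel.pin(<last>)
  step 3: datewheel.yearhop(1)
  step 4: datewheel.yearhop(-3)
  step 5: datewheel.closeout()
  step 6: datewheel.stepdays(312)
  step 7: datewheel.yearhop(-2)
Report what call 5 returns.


CALL pin[d: 2175-04-21]
RET  2175-04-21
CALL pin[d: <last>]
RET  2175-04-21
CALL yearhop[n: 1]
RET  2176-04-21
CALL yearhop[n: -3]
RET  2173-04-21
CALL closeout[]
RET  2173-04-30
CALL stepdays[n: 312]
RET  2174-03-08
CALL yearhop[n: -2]
RET  2172-03-08

Answer: 2173-04-30


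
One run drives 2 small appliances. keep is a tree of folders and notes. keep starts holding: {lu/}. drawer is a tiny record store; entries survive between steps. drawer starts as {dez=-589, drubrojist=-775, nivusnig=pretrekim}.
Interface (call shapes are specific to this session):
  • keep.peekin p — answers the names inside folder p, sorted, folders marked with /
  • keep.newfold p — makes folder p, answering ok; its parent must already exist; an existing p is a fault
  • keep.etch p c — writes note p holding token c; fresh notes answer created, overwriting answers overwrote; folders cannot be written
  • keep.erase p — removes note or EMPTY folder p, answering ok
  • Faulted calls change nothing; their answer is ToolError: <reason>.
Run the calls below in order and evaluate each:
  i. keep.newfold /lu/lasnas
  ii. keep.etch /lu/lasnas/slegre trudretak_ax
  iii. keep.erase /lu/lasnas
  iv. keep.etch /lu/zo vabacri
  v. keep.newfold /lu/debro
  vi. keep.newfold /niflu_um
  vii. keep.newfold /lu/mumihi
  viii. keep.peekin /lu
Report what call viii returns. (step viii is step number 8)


Using keep.newfold(p: /lu/lasnas): ok.
Invoking keep.etch(p: /lu/lasnas/slegre, c: trudretak_ax), — result: created.
I call keep.erase(p: /lu/lasnas), and see ToolError: not empty.
I invoke keep.etch(p: /lu/zo, c: vabacri), and see created.
I call keep.newfold(p: /lu/debro), — result: ok.
I run keep.newfold(p: /niflu_um), and observe ok.
I use keep.newfold(p: /lu/mumihi), and observe ok.
I call keep.peekin(p: /lu), — result: [debro/, lasnas/, mumihi/, zo].

Answer: [debro/, lasnas/, mumihi/, zo]


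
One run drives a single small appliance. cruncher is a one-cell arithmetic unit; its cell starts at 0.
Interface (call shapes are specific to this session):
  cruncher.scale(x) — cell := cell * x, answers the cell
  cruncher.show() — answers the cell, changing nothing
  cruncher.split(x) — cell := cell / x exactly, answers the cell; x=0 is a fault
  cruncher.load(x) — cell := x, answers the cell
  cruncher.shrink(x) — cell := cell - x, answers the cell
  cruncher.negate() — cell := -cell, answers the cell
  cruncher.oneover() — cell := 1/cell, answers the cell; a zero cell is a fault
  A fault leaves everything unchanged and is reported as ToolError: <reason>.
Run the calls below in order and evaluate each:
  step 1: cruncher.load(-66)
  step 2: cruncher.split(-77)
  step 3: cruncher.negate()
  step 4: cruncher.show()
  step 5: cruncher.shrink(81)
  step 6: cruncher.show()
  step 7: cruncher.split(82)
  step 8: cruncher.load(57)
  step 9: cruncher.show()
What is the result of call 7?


Answer: -573/574

Derivation:
>> cruncher.load(x→-66)
<< -66
>> cruncher.split(x→-77)
<< 6/7
>> cruncher.negate()
<< -6/7
>> cruncher.show()
<< -6/7
>> cruncher.shrink(x→81)
<< -573/7
>> cruncher.show()
<< -573/7
>> cruncher.split(x→82)
<< -573/574
>> cruncher.load(x→57)
<< 57
>> cruncher.show()
<< 57


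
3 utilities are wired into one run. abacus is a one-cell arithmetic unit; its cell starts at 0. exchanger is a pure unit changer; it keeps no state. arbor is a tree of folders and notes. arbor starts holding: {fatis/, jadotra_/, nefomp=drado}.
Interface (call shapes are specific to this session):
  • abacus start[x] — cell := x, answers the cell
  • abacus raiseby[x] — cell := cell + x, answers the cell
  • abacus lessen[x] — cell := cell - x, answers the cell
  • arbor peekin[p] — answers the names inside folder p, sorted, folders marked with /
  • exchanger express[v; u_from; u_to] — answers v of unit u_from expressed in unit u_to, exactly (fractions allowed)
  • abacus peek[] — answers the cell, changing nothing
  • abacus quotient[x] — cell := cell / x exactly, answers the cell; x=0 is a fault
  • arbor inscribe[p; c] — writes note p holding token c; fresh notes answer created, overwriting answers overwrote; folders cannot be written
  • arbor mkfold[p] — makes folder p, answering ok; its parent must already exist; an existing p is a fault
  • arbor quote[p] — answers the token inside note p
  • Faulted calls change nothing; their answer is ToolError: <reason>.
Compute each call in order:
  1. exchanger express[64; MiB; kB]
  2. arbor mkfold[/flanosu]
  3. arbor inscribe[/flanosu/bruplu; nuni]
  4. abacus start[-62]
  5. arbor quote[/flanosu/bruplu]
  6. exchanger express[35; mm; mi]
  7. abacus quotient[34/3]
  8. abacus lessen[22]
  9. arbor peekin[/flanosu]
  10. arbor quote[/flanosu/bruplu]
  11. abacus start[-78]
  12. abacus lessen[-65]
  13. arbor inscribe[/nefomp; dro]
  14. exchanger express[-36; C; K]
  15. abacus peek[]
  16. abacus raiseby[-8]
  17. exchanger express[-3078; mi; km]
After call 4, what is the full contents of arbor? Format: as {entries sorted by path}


% 1. exchanger express(v: 64, u_from: MiB, u_to: kB) => 8388608/125
% 2. arbor mkfold(p: /flanosu) => ok
% 3. arbor inscribe(p: /flanosu/bruplu, c: nuni) => created
% 4. abacus start(x: -62) => -62
% 5. arbor quote(p: /flanosu/bruplu) => nuni
% 6. exchanger express(v: 35, u_from: mm, u_to: mi) => 35/1609344
% 7. abacus quotient(x: 34/3) => -93/17
% 8. abacus lessen(x: 22) => -467/17
% 9. arbor peekin(p: /flanosu) => [bruplu]
% 10. arbor quote(p: /flanosu/bruplu) => nuni
% 11. abacus start(x: -78) => -78
% 12. abacus lessen(x: -65) => -13
% 13. arbor inscribe(p: /nefomp, c: dro) => overwrote
% 14. exchanger express(v: -36, u_from: C, u_to: K) => 4743/20
% 15. abacus peek() => -13
% 16. abacus raiseby(x: -8) => -21
% 17. exchanger express(v: -3078, u_from: mi, u_to: km) => -77399388/15625

Answer: {fatis/, flanosu/, flanosu/bruplu=nuni, jadotra_/, nefomp=drado}


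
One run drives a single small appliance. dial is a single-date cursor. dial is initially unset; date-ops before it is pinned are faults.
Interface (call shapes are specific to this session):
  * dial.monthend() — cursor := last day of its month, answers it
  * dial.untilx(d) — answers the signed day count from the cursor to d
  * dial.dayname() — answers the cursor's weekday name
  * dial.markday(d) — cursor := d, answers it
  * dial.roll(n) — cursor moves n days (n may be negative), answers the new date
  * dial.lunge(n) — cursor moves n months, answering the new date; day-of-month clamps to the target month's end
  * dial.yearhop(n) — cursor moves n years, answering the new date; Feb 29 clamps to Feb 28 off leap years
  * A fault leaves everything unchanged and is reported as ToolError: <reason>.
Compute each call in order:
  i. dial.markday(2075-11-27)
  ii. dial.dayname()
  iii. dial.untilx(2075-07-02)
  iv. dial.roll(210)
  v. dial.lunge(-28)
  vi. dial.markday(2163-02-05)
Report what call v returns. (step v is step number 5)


==> dial.markday(d='2075-11-27')
<== 2075-11-27
==> dial.dayname()
<== Wednesday
==> dial.untilx(d='2075-07-02')
<== -148
==> dial.roll(n='210')
<== 2076-06-24
==> dial.lunge(n='-28')
<== 2074-02-24
==> dial.markday(d='2163-02-05')
<== 2163-02-05

Answer: 2074-02-24


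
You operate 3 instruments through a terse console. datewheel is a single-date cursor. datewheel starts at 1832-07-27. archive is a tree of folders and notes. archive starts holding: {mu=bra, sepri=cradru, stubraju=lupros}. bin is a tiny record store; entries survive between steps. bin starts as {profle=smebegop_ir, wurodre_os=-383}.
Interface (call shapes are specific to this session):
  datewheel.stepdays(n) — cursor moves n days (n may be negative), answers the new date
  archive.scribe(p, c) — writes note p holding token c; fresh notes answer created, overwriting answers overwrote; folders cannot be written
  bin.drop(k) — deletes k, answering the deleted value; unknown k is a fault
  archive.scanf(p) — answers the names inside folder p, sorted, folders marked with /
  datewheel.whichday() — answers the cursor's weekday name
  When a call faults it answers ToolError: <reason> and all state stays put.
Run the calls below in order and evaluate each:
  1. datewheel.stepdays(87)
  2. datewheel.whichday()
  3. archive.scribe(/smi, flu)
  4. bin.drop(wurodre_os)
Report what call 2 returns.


Invoking datewheel.stepdays using n: 87, yielding 1832-10-22.
Invoking datewheel.whichday(), → Monday.
I try archive.scribe using p: /smi, c: flu, and see created.
I use bin.drop using k: wurodre_os, giving -383.

Answer: Monday


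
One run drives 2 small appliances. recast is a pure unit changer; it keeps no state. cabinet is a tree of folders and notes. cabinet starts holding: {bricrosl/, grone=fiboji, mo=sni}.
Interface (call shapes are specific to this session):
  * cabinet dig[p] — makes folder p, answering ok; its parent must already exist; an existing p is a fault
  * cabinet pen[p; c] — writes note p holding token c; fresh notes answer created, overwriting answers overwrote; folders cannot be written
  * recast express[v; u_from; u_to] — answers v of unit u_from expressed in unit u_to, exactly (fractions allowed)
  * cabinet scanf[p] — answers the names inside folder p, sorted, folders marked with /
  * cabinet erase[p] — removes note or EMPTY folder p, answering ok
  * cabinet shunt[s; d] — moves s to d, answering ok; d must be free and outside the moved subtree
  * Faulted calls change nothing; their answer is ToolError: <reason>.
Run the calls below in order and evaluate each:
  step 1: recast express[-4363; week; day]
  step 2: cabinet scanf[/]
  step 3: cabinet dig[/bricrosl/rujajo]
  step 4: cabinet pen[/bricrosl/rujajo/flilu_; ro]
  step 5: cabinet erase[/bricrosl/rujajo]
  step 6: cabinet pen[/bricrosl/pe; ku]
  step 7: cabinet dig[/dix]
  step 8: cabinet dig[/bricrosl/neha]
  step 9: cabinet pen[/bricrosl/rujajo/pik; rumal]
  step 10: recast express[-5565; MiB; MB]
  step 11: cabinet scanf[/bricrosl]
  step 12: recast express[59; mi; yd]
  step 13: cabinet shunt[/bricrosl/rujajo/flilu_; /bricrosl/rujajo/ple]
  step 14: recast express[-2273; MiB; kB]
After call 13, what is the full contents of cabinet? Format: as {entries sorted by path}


% recast express(v=-4363, u_from=week, u_to=day) -> -30541
% cabinet scanf(p=/) -> [bricrosl/, grone, mo]
% cabinet dig(p=/bricrosl/rujajo) -> ok
% cabinet pen(p=/bricrosl/rujajo/flilu_, c=ro) -> created
% cabinet erase(p=/bricrosl/rujajo) -> ToolError: not empty
% cabinet pen(p=/bricrosl/pe, c=ku) -> created
% cabinet dig(p=/dix) -> ok
% cabinet dig(p=/bricrosl/neha) -> ok
% cabinet pen(p=/bricrosl/rujajo/pik, c=rumal) -> created
% recast express(v=-5565, u_from=MiB, u_to=MB) -> -18235392/3125
% cabinet scanf(p=/bricrosl) -> [neha/, pe, rujajo/]
% recast express(v=59, u_from=mi, u_to=yd) -> 103840
% cabinet shunt(s=/bricrosl/rujajo/flilu_, d=/bricrosl/rujajo/ple) -> ok
% recast express(v=-2273, u_from=MiB, u_to=kB) -> -297926656/125

Answer: {bricrosl/, bricrosl/neha/, bricrosl/pe=ku, bricrosl/rujajo/, bricrosl/rujajo/pik=rumal, bricrosl/rujajo/ple=ro, dix/, grone=fiboji, mo=sni}


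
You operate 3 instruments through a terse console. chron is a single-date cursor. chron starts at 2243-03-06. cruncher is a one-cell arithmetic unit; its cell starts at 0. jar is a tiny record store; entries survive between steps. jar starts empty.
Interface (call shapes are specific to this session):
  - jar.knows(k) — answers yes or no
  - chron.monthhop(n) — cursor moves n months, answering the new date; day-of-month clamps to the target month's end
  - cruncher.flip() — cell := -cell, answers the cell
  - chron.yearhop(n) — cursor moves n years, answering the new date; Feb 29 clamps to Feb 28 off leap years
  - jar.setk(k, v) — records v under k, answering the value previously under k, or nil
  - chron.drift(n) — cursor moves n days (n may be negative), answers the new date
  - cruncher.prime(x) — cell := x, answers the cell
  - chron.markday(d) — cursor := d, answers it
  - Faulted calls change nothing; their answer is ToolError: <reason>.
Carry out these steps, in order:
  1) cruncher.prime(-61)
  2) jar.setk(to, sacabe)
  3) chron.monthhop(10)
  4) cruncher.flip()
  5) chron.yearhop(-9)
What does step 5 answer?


Answer: 2235-01-06

Derivation:
I call prime with x→-61, → -61.
Now I run setk with k→to, v→sacabe, which returns nil.
Using monthhop with n→10, which returns 2244-01-06.
Then flip: 61.
Then yearhop with n→-9, which returns 2235-01-06.


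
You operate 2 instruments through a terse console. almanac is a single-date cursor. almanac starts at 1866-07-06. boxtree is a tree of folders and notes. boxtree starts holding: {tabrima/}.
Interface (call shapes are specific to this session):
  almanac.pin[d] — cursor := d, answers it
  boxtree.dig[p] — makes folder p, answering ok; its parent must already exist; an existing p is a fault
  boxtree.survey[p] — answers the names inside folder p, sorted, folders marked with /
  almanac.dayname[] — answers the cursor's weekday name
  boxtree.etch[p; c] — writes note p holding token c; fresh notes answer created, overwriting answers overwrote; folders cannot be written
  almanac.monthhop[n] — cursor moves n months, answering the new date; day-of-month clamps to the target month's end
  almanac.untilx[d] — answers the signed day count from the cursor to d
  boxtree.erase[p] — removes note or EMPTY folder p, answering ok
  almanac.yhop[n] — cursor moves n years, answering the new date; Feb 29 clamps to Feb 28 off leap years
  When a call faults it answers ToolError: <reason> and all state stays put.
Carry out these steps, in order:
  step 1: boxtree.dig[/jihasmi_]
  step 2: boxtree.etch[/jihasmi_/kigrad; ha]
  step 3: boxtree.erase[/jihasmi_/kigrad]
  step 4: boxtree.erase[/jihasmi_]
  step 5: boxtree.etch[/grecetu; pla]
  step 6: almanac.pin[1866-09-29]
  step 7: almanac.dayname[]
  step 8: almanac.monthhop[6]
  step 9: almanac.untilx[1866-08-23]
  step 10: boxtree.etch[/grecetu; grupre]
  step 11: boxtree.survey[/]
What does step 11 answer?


Answer: [grecetu, tabrima/]

Derivation:
> boxtree.dig /jihasmi_
= ok
> boxtree.etch /jihasmi_/kigrad ha
= created
> boxtree.erase /jihasmi_/kigrad
= ok
> boxtree.erase /jihasmi_
= ok
> boxtree.etch /grecetu pla
= created
> almanac.pin 1866-09-29
= 1866-09-29
> almanac.dayname
= Saturday
> almanac.monthhop 6
= 1867-03-29
> almanac.untilx 1866-08-23
= -218
> boxtree.etch /grecetu grupre
= overwrote
> boxtree.survey /
= [grecetu, tabrima/]


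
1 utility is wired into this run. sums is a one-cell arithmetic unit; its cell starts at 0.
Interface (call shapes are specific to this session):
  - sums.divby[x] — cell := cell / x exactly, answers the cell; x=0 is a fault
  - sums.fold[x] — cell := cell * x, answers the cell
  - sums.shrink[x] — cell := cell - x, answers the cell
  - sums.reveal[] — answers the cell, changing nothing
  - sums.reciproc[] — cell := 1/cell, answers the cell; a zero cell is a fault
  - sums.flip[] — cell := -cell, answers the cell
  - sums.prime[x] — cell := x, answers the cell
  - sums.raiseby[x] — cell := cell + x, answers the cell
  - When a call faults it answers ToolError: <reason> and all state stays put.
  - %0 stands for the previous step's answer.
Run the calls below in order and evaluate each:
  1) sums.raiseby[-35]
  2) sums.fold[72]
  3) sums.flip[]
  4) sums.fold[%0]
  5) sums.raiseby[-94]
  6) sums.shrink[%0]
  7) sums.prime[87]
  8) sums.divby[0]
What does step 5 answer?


Answer: 6350306

Derivation:
# 1. sums.raiseby(x: -35) ~> -35
# 2. sums.fold(x: 72) ~> -2520
# 3. sums.flip() ~> 2520
# 4. sums.fold(x: %0) ~> 6350400
# 5. sums.raiseby(x: -94) ~> 6350306
# 6. sums.shrink(x: %0) ~> 0
# 7. sums.prime(x: 87) ~> 87
# 8. sums.divby(x: 0) ~> ToolError: division by zero


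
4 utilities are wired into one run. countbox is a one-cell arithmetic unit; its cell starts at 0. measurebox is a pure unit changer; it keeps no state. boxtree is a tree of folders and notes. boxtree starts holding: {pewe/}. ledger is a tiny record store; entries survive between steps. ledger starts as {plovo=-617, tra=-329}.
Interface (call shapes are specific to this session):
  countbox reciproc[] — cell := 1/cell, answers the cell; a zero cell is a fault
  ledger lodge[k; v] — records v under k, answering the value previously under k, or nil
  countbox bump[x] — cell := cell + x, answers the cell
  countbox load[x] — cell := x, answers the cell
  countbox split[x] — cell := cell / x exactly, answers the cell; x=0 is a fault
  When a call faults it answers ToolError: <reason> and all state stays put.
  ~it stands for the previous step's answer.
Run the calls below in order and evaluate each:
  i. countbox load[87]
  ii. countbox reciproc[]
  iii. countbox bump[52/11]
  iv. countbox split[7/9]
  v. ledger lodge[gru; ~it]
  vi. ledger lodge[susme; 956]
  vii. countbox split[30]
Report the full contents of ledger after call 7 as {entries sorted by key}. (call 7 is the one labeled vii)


→ countbox load(x=87)
← 87
→ countbox reciproc()
← 1/87
→ countbox bump(x=52/11)
← 4535/957
→ countbox split(x=7/9)
← 13605/2233
→ ledger lodge(k=gru, v=~it)
← nil
→ ledger lodge(k=susme, v=956)
← nil
→ countbox split(x=30)
← 907/4466

Answer: {gru=13605/2233, plovo=-617, susme=956, tra=-329}


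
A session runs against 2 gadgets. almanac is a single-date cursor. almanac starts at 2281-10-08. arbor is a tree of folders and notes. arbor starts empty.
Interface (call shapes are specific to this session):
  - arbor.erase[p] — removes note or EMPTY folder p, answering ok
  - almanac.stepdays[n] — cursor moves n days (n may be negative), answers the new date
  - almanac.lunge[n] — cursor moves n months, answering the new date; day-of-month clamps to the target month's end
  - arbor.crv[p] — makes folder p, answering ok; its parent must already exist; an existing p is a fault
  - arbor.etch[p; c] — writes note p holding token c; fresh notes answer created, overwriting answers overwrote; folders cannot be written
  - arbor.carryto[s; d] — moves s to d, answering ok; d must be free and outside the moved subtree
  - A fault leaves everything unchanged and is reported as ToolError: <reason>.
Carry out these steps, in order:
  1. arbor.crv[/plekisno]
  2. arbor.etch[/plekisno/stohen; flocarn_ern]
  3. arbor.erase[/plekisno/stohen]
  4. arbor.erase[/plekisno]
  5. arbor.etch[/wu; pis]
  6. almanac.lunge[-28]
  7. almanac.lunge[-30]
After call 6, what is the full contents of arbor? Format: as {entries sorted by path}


Invoking arbor.crv passing p→/plekisno, and observe ok.
Next I call arbor.etch passing p→/plekisno/stohen, c→flocarn_ern, yielding created.
Now I run arbor.erase passing p→/plekisno/stohen, which returns ok.
Using arbor.erase passing p→/plekisno, giving ok.
Invoking arbor.etch passing p→/wu, c→pis, giving created.
Calling almanac.lunge passing n→-28, which returns 2279-06-08.
Calling almanac.lunge passing n→-30, → 2276-12-08.

Answer: {wu=pis}


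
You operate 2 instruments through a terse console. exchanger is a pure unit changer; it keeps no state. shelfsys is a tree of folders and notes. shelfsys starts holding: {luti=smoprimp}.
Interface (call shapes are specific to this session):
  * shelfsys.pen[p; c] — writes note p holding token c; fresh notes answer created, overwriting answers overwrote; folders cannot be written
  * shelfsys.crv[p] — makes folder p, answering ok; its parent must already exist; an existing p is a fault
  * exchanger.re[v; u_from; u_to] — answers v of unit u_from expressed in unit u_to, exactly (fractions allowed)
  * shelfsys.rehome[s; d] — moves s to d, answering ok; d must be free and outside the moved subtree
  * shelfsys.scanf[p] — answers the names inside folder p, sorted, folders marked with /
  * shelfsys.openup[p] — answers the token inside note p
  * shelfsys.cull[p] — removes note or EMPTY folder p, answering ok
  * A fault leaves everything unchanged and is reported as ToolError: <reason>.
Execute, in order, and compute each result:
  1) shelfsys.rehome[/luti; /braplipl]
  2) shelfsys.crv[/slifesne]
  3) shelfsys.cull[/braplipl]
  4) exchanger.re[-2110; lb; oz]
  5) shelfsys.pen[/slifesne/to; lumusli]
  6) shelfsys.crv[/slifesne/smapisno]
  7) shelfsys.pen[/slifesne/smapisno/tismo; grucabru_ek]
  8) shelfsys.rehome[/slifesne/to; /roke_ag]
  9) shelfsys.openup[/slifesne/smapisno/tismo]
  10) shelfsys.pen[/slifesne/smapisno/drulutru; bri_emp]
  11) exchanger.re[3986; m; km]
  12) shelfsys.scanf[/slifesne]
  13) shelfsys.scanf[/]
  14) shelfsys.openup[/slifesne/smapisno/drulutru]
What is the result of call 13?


Answer: [roke_ag, slifesne/]

Derivation:
Step: shelfsys.rehome[s=/luti; d=/braplipl]
Result: ok
Step: shelfsys.crv[p=/slifesne]
Result: ok
Step: shelfsys.cull[p=/braplipl]
Result: ok
Step: exchanger.re[v=-2110; u_from=lb; u_to=oz]
Result: -33760
Step: shelfsys.pen[p=/slifesne/to; c=lumusli]
Result: created
Step: shelfsys.crv[p=/slifesne/smapisno]
Result: ok
Step: shelfsys.pen[p=/slifesne/smapisno/tismo; c=grucabru_ek]
Result: created
Step: shelfsys.rehome[s=/slifesne/to; d=/roke_ag]
Result: ok
Step: shelfsys.openup[p=/slifesne/smapisno/tismo]
Result: grucabru_ek
Step: shelfsys.pen[p=/slifesne/smapisno/drulutru; c=bri_emp]
Result: created
Step: exchanger.re[v=3986; u_from=m; u_to=km]
Result: 1993/500
Step: shelfsys.scanf[p=/slifesne]
Result: [smapisno/]
Step: shelfsys.scanf[p=/]
Result: [roke_ag, slifesne/]
Step: shelfsys.openup[p=/slifesne/smapisno/drulutru]
Result: bri_emp


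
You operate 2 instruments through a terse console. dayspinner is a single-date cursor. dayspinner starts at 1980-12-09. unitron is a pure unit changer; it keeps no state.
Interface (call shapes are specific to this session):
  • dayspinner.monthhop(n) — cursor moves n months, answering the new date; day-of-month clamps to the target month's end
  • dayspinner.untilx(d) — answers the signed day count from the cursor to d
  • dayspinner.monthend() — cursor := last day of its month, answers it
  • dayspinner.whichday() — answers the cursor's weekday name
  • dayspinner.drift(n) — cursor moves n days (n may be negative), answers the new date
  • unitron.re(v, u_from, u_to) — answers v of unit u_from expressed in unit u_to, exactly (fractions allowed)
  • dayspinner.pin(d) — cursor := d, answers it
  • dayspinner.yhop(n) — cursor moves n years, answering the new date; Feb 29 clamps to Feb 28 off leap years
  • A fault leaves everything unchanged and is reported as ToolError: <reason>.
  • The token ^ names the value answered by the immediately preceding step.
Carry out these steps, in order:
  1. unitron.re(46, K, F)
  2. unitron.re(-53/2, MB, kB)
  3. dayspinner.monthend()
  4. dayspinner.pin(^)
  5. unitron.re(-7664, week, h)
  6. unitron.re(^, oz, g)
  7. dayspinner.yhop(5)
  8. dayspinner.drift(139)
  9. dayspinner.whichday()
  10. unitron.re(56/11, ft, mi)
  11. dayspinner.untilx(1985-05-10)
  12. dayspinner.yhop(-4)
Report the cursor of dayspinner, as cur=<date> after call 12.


Answer: cur=1982-05-19

Derivation:
Step: re[v→46; u_from→K; u_to→F]
Result: -37687/100
Step: re[v→-53/2; u_from→MB; u_to→kB]
Result: -26500
Step: monthend[]
Result: 1980-12-31
Step: pin[d→^]
Result: 1980-12-31
Step: re[v→-7664; u_from→week; u_to→h]
Result: -1287552
Step: re[v→^; u_from→oz; u_to→g]
Result: -456268564983/12500
Step: yhop[n→5]
Result: 1985-12-31
Step: drift[n→139]
Result: 1986-05-19
Step: whichday[]
Result: Monday
Step: re[v→56/11; u_from→ft; u_to→mi]
Result: 7/7260
Step: untilx[d→1985-05-10]
Result: -374
Step: yhop[n→-4]
Result: 1982-05-19


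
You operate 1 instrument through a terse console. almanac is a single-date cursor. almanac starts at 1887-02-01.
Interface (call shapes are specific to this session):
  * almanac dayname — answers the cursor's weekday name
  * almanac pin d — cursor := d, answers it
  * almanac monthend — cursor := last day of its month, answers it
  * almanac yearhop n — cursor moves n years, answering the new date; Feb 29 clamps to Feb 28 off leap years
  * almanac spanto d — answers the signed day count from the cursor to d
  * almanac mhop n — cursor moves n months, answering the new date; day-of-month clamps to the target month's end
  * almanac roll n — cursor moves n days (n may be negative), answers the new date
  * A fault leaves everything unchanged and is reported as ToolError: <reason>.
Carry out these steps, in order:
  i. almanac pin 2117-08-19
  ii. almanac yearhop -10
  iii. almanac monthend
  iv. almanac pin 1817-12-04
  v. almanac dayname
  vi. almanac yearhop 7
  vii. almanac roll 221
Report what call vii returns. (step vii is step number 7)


>>> almanac pin d=2117-08-19
  2117-08-19
>>> almanac yearhop n=-10
  2107-08-19
>>> almanac monthend
  2107-08-31
>>> almanac pin d=1817-12-04
  1817-12-04
>>> almanac dayname
  Thursday
>>> almanac yearhop n=7
  1824-12-04
>>> almanac roll n=221
  1825-07-13

Answer: 1825-07-13


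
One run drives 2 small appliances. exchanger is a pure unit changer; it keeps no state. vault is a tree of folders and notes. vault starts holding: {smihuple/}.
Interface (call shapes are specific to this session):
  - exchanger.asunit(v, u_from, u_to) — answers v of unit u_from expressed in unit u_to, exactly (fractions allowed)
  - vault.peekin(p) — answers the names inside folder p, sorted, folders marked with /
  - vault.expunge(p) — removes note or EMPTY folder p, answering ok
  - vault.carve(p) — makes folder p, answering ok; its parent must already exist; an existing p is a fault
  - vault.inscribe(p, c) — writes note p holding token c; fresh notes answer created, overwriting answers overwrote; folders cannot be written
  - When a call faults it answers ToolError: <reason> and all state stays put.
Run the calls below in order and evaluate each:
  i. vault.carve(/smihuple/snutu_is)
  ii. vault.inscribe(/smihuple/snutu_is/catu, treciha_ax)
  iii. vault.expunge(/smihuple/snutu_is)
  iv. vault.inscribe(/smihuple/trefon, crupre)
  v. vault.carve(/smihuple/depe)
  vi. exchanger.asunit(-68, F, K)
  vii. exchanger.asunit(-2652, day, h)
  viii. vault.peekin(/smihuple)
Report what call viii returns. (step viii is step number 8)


Act: vault.carve[p='/smihuple/snutu_is']
Obs: ok
Act: vault.inscribe[p='/smihuple/snutu_is/catu'; c='treciha_ax']
Obs: created
Act: vault.expunge[p='/smihuple/snutu_is']
Obs: ToolError: not empty
Act: vault.inscribe[p='/smihuple/trefon'; c='crupre']
Obs: created
Act: vault.carve[p='/smihuple/depe']
Obs: ok
Act: exchanger.asunit[v='-68'; u_from='F'; u_to='K']
Obs: 39167/180
Act: exchanger.asunit[v='-2652'; u_from='day'; u_to='h']
Obs: -63648
Act: vault.peekin[p='/smihuple']
Obs: [depe/, snutu_is/, trefon]

Answer: [depe/, snutu_is/, trefon]


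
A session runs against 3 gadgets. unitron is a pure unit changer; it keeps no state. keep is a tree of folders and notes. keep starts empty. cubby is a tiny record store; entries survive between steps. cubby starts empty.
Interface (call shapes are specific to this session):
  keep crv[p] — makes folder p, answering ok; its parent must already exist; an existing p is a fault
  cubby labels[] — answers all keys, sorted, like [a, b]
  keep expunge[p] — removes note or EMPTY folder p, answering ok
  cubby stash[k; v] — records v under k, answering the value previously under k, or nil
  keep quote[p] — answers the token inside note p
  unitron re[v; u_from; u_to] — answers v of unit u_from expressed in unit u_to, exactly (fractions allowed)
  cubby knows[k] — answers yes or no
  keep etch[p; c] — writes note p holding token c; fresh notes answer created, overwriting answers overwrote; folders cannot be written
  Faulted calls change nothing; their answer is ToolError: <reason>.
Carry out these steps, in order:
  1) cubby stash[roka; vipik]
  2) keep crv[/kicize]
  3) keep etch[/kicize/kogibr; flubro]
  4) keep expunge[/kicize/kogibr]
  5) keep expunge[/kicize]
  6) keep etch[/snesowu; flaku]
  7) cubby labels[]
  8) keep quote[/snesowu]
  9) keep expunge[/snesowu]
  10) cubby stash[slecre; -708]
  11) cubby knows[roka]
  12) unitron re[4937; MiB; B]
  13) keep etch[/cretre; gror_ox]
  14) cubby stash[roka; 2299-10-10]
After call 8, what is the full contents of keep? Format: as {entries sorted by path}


I invoke cubby stash(k=roka, v=vipik), → nil.
Invoking keep crv(p=/kicize), and get ok.
I use keep etch(p=/kicize/kogibr, c=flubro), which returns created.
I run keep expunge(p=/kicize/kogibr), and see ok.
Next I call keep expunge(p=/kicize), and observe ok.
Calling keep etch(p=/snesowu, c=flaku), — result: created.
I call cubby labels(): [roka].
I run keep quote(p=/snesowu): flaku.
I call keep expunge(p=/snesowu), which returns ok.
Then cubby stash(k=slecre, v=-708), and get nil.
I run cubby knows(k=roka), and see yes.
Using unitron re(v=4937, u_from=MiB, u_to=B), and observe 5176819712.
I use keep etch(p=/cretre, c=gror_ox): created.
I try cubby stash(k=roka, v=2299-10-10), and see vipik.

Answer: {snesowu=flaku}


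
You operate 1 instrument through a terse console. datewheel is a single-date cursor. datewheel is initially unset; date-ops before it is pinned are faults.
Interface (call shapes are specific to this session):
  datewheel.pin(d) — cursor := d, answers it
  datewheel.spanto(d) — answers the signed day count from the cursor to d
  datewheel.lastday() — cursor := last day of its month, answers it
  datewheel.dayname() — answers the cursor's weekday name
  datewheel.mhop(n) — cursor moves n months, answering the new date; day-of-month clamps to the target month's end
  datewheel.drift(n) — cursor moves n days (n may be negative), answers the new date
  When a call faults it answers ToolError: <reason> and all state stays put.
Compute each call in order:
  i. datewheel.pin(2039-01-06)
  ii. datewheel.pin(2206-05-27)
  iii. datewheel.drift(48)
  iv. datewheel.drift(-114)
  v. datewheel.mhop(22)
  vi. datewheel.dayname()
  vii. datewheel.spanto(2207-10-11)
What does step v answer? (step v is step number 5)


Answer: 2208-01-22

Derivation:
==> pin(d=2039-01-06)
<== 2039-01-06
==> pin(d=2206-05-27)
<== 2206-05-27
==> drift(n=48)
<== 2206-07-14
==> drift(n=-114)
<== 2206-03-22
==> mhop(n=22)
<== 2208-01-22
==> dayname()
<== Friday
==> spanto(d=2207-10-11)
<== -103


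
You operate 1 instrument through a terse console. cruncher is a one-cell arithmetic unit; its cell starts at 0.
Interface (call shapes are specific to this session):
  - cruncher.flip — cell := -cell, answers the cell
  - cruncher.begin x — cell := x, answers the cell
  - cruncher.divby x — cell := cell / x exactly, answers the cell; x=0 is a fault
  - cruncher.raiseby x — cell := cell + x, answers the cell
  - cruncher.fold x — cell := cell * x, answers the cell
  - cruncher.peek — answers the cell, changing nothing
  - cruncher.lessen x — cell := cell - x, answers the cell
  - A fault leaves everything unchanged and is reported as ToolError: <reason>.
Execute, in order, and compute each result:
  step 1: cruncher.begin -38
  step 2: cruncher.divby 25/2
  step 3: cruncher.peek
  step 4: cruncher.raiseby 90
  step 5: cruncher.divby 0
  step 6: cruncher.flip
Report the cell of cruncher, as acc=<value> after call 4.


Answer: acc=2174/25

Derivation:
% cruncher.begin x: -38
  -38
% cruncher.divby x: 25/2
  -76/25
% cruncher.peek
  -76/25
% cruncher.raiseby x: 90
  2174/25
% cruncher.divby x: 0
  ToolError: division by zero
% cruncher.flip
  -2174/25
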